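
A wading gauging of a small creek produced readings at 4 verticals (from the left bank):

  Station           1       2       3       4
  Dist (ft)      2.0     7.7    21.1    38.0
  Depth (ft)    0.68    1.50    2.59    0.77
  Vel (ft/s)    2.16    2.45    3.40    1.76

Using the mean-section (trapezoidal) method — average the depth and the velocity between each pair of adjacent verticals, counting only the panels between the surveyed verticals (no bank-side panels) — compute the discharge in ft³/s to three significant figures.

168 ft³/s

Panel 1-2: Δb = 5.7 ft, d̄ = (0.68+1.50)/2 = 1.09, v̄ = (2.16+2.45)/2 = 2.305 → q = 5.7×1.09×2.305 = 14.32 ft³/s
Panel 2-3: Δb = 13.4 ft, d̄ = (1.50+2.59)/2 = 2.045, v̄ = (2.45+3.40)/2 = 2.925 → q = 13.4×2.045×2.925 = 80.15 ft³/s
Panel 3-4: Δb = 16.9 ft, d̄ = (2.59+0.77)/2 = 1.68, v̄ = (3.40+1.76)/2 = 2.58 → q = 16.9×1.68×2.58 = 73.25 ft³/s
Q = Σ q = 167.7 ft³/s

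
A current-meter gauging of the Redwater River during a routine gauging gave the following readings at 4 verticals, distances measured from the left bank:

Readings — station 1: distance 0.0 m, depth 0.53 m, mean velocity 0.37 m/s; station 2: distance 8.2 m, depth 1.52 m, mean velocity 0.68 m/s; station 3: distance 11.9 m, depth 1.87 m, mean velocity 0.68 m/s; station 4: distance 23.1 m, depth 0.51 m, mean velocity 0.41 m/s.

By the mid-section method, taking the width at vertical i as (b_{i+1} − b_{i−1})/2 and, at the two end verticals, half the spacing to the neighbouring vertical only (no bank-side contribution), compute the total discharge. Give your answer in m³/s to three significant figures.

17.6 m³/s

w_1 = (8.2 − 0.0)/2 = 4.1 m; q_1 = 0.37 × 0.53 × 4.1 = 0.8040 m³/s
w_2 = (11.9 − 0.0)/2 = 5.95 m; q_2 = 0.68 × 1.52 × 5.95 = 6.150 m³/s
w_3 = (23.1 − 8.2)/2 = 7.45 m; q_3 = 0.68 × 1.87 × 7.45 = 9.473 m³/s
w_4 = (23.1 − 11.9)/2 = 5.6 m; q_4 = 0.41 × 0.51 × 5.6 = 1.171 m³/s
Q = Σ qᵢ = 17.60 m³/s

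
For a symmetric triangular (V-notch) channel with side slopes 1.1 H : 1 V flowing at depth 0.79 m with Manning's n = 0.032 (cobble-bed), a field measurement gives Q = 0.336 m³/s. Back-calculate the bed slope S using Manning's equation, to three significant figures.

0.00126

A = z·y² = 1.1×0.79² = 0.6865 m²
P = 2y√(1+z²) = 2×0.79×√(1+1.1²) = 2.349 m
R = A/P = 0.6865/2.349 = 0.2923 m
S = (Q·n / (1·A·R^(2/3)))² = (0.336×0.032 / (1×0.6865×0.4404))² = 0.001265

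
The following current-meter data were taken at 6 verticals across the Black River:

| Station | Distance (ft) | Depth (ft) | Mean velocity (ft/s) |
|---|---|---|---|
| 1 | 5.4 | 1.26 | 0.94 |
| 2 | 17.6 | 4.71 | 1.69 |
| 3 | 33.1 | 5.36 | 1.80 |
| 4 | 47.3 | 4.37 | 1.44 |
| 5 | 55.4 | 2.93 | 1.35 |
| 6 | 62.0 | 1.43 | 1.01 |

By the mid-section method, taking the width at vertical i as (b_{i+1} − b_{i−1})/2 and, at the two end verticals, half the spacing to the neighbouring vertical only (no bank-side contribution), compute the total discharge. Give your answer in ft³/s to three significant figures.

w_1 = (17.6 − 5.4)/2 = 6.1 ft; q_1 = 0.94 × 1.26 × 6.1 = 7.225 ft³/s
w_2 = (33.1 − 5.4)/2 = 13.85 ft; q_2 = 1.69 × 4.71 × 13.85 = 110.2 ft³/s
w_3 = (47.3 − 17.6)/2 = 14.85 ft; q_3 = 1.80 × 5.36 × 14.85 = 143.3 ft³/s
w_4 = (55.4 − 33.1)/2 = 11.15 ft; q_4 = 1.44 × 4.37 × 11.15 = 70.16 ft³/s
w_5 = (62.0 − 47.3)/2 = 7.35 ft; q_5 = 1.35 × 2.93 × 7.35 = 29.07 ft³/s
w_6 = (62.0 − 55.4)/2 = 3.3 ft; q_6 = 1.01 × 1.43 × 3.3 = 4.766 ft³/s
Q = Σ qᵢ = 364.7 ft³/s

365 ft³/s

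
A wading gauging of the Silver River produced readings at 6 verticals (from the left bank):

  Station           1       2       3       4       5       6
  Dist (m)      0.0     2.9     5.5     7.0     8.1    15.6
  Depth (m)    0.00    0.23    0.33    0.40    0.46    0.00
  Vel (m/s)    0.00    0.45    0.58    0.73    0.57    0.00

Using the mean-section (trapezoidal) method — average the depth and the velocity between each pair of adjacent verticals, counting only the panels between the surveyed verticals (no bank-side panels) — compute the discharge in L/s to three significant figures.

Panel 1-2: Δb = 2.9 m, d̄ = (0.00+0.23)/2 = 0.115, v̄ = (0.00+0.45)/2 = 0.225 → q = 2.9×0.115×0.225 = 0.07504 m³/s
Panel 2-3: Δb = 2.6 m, d̄ = (0.23+0.33)/2 = 0.28, v̄ = (0.45+0.58)/2 = 0.515 → q = 2.6×0.28×0.515 = 0.3749 m³/s
Panel 3-4: Δb = 1.5 m, d̄ = (0.33+0.40)/2 = 0.365, v̄ = (0.58+0.73)/2 = 0.655 → q = 1.5×0.365×0.655 = 0.3586 m³/s
Panel 4-5: Δb = 1.1 m, d̄ = (0.40+0.46)/2 = 0.43, v̄ = (0.73+0.57)/2 = 0.65 → q = 1.1×0.43×0.65 = 0.3075 m³/s
Panel 5-6: Δb = 7.5 m, d̄ = (0.46+0.00)/2 = 0.23, v̄ = (0.57+0.00)/2 = 0.285 → q = 7.5×0.23×0.285 = 0.4916 m³/s
Q = Σ q = 1.608 m³/s
= 1.608 × 1000 = 1608 L/s

1610 L/s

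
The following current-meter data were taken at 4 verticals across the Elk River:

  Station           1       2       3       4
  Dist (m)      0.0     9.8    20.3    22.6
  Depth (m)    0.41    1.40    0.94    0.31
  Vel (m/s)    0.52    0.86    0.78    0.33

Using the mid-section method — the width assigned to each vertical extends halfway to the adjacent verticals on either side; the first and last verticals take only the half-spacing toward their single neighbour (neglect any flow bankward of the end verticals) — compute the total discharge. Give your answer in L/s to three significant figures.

w_1 = (9.8 − 0.0)/2 = 4.9 m; q_1 = 0.52 × 0.41 × 4.9 = 1.045 m³/s
w_2 = (20.3 − 0.0)/2 = 10.15 m; q_2 = 0.86 × 1.40 × 10.15 = 12.22 m³/s
w_3 = (22.6 − 9.8)/2 = 6.4 m; q_3 = 0.78 × 0.94 × 6.4 = 4.692 m³/s
w_4 = (22.6 − 20.3)/2 = 1.15 m; q_4 = 0.33 × 0.31 × 1.15 = 0.1176 m³/s
Q = Σ qᵢ = 18.08 m³/s
= 18.08 × 1000 = 18080 L/s

18100 L/s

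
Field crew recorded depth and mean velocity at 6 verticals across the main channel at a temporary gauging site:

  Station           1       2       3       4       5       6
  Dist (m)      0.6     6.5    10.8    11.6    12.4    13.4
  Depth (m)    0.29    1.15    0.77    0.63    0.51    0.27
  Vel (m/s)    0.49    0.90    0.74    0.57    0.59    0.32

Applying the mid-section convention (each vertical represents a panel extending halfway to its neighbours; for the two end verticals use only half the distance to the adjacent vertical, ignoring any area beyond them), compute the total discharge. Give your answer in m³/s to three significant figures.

7.75 m³/s

w_1 = (6.5 − 0.6)/2 = 2.95 m; q_1 = 0.49 × 0.29 × 2.95 = 0.4192 m³/s
w_2 = (10.8 − 0.6)/2 = 5.1 m; q_2 = 0.90 × 1.15 × 5.1 = 5.279 m³/s
w_3 = (11.6 − 6.5)/2 = 2.55 m; q_3 = 0.74 × 0.77 × 2.55 = 1.453 m³/s
w_4 = (12.4 − 10.8)/2 = 0.8 m; q_4 = 0.57 × 0.63 × 0.8 = 0.2873 m³/s
w_5 = (13.4 − 11.6)/2 = 0.9 m; q_5 = 0.59 × 0.51 × 0.9 = 0.2708 m³/s
w_6 = (13.4 − 12.4)/2 = 0.5 m; q_6 = 0.32 × 0.27 × 0.5 = 0.04320 m³/s
Q = Σ qᵢ = 7.752 m³/s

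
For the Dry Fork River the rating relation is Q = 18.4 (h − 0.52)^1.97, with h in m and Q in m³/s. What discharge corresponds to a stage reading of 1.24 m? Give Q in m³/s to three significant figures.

9.63 m³/s

Q = 18.4 × (1.24 − 0.52)^1.97 = 18.4 × 0.72^1.97 = 9.633 m³/s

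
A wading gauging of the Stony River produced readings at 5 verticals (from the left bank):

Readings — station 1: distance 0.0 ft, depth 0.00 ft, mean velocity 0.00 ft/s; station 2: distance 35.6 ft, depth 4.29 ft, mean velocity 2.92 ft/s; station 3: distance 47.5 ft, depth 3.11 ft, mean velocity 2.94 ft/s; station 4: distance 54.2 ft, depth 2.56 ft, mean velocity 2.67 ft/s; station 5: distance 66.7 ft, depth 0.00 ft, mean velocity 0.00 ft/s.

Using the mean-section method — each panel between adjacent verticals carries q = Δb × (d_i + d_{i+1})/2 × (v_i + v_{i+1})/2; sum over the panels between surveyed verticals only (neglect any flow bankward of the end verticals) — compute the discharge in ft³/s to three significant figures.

Panel 1-2: Δb = 35.6 ft, d̄ = (0.00+4.29)/2 = 2.145, v̄ = (0.00+2.92)/2 = 1.46 → q = 35.6×2.145×1.46 = 111.5 ft³/s
Panel 2-3: Δb = 11.9 ft, d̄ = (4.29+3.11)/2 = 3.7, v̄ = (2.92+2.94)/2 = 2.93 → q = 11.9×3.7×2.93 = 129.0 ft³/s
Panel 3-4: Δb = 6.7 ft, d̄ = (3.11+2.56)/2 = 2.835, v̄ = (2.94+2.67)/2 = 2.805 → q = 6.7×2.835×2.805 = 53.28 ft³/s
Panel 4-5: Δb = 12.5 ft, d̄ = (2.56+0.00)/2 = 1.28, v̄ = (2.67+0.00)/2 = 1.335 → q = 12.5×1.28×1.335 = 21.36 ft³/s
Q = Σ q = 315.1 ft³/s

315 ft³/s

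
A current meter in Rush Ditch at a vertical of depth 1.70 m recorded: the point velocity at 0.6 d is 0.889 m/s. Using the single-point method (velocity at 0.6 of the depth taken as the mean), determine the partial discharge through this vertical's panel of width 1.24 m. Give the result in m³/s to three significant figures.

v̄ = v₀.₆ = 0.889 m/s
q = v̄ × d × w = 0.8890 × 1.70 × 1.24 = 1.874 m³/s

1.87 m³/s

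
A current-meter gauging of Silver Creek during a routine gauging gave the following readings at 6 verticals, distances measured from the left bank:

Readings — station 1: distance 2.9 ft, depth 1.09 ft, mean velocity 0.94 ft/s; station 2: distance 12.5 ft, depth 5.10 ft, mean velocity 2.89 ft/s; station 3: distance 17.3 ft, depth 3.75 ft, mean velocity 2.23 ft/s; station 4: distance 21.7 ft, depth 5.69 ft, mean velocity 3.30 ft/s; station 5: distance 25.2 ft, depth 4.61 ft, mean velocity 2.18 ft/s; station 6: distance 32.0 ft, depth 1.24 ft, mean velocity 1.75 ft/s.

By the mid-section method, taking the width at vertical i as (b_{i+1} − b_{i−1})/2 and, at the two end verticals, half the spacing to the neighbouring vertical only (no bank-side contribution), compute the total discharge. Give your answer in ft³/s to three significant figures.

283 ft³/s

w_1 = (12.5 − 2.9)/2 = 4.8 ft; q_1 = 0.94 × 1.09 × 4.8 = 4.918 ft³/s
w_2 = (17.3 − 2.9)/2 = 7.2 ft; q_2 = 2.89 × 5.10 × 7.2 = 106.1 ft³/s
w_3 = (21.7 − 12.5)/2 = 4.6 ft; q_3 = 2.23 × 3.75 × 4.6 = 38.47 ft³/s
w_4 = (25.2 − 17.3)/2 = 3.95 ft; q_4 = 3.30 × 5.69 × 3.95 = 74.17 ft³/s
w_5 = (32.0 − 21.7)/2 = 5.15 ft; q_5 = 2.18 × 4.61 × 5.15 = 51.76 ft³/s
w_6 = (32.0 − 25.2)/2 = 3.4 ft; q_6 = 1.75 × 1.24 × 3.4 = 7.378 ft³/s
Q = Σ qᵢ = 282.8 ft³/s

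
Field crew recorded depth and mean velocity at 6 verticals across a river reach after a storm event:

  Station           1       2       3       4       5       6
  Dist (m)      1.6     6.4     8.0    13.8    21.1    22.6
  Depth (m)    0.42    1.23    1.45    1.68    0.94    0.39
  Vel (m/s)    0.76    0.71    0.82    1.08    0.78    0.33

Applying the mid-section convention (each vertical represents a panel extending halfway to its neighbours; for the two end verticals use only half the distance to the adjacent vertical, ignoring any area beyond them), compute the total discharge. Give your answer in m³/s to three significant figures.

23.2 m³/s

w_1 = (6.4 − 1.6)/2 = 2.4 m; q_1 = 0.76 × 0.42 × 2.4 = 0.7661 m³/s
w_2 = (8.0 − 1.6)/2 = 3.2 m; q_2 = 0.71 × 1.23 × 3.2 = 2.795 m³/s
w_3 = (13.8 − 6.4)/2 = 3.7 m; q_3 = 0.82 × 1.45 × 3.7 = 4.399 m³/s
w_4 = (21.1 − 8.0)/2 = 6.55 m; q_4 = 1.08 × 1.68 × 6.55 = 11.88 m³/s
w_5 = (22.6 − 13.8)/2 = 4.4 m; q_5 = 0.78 × 0.94 × 4.4 = 3.226 m³/s
w_6 = (22.6 − 21.1)/2 = 0.75 m; q_6 = 0.33 × 0.39 × 0.75 = 0.09653 m³/s
Q = Σ qᵢ = 23.17 m³/s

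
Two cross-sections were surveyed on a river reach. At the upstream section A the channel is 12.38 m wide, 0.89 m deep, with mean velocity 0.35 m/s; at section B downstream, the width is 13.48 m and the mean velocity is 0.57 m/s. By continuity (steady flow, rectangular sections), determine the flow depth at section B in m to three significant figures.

0.502 m

Q = A₁V₁ = (12.38×0.89) × 0.35 = 3.856 m³/s
d₂ = Q/(b₂ V₂) = 3.856/(13.48×0.57) = 0.5019 m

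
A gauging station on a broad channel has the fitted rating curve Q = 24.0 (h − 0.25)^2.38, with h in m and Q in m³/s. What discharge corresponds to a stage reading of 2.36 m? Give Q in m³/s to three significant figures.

Q = 24.0 × (2.36 − 0.25)^2.38 = 24.0 × 2.11^2.38 = 141.9 m³/s

142 m³/s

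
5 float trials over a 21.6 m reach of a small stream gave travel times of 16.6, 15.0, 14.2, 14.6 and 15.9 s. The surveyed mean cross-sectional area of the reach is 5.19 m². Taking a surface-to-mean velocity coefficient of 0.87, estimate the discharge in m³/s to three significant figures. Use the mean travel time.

6.39 m³/s

t̄ = (16.6 + 15.0 + 14.2 + 14.6 + 15.9) / 5 = 15.26 s
v_surface = L / t̄ = 21.6 / 15.26 = 1.415 m/s
v_mean = 0.87 × 1.415 = 1.231 m/s
Q = A × v_mean = 5.19 × 1.231 = 6.391 m³/s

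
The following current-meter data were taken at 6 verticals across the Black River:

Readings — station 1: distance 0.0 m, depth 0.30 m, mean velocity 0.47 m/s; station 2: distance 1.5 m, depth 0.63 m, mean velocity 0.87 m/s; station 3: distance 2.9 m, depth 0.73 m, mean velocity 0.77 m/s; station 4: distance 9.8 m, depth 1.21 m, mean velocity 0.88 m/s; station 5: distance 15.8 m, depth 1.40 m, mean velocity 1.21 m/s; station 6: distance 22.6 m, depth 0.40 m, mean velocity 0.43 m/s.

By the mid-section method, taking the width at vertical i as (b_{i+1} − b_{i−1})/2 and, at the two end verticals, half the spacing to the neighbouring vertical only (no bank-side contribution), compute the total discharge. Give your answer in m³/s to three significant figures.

w_1 = (1.5 − 0.0)/2 = 0.75 m; q_1 = 0.47 × 0.30 × 0.75 = 0.1058 m³/s
w_2 = (2.9 − 0.0)/2 = 1.45 m; q_2 = 0.87 × 0.63 × 1.45 = 0.7947 m³/s
w_3 = (9.8 − 1.5)/2 = 4.15 m; q_3 = 0.77 × 0.73 × 4.15 = 2.333 m³/s
w_4 = (15.8 − 2.9)/2 = 6.45 m; q_4 = 0.88 × 1.21 × 6.45 = 6.868 m³/s
w_5 = (22.6 − 9.8)/2 = 6.4 m; q_5 = 1.21 × 1.40 × 6.4 = 10.84 m³/s
w_6 = (22.6 − 15.8)/2 = 3.4 m; q_6 = 0.43 × 0.40 × 3.4 = 0.5848 m³/s
Q = Σ qᵢ = 21.53 m³/s

21.5 m³/s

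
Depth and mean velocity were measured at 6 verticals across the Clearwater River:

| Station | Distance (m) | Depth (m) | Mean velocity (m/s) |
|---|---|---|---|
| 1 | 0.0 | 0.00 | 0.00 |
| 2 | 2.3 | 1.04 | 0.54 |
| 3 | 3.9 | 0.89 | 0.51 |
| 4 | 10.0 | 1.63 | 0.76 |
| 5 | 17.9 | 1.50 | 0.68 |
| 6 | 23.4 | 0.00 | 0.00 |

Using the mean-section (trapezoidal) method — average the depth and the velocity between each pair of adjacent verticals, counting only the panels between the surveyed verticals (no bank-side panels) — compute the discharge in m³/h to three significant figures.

Panel 1-2: Δb = 2.3 m, d̄ = (0.00+1.04)/2 = 0.52, v̄ = (0.00+0.54)/2 = 0.27 → q = 2.3×0.52×0.27 = 0.3229 m³/s
Panel 2-3: Δb = 1.6 m, d̄ = (1.04+0.89)/2 = 0.965, v̄ = (0.54+0.51)/2 = 0.525 → q = 1.6×0.965×0.525 = 0.8106 m³/s
Panel 3-4: Δb = 6.1 m, d̄ = (0.89+1.63)/2 = 1.26, v̄ = (0.51+0.76)/2 = 0.635 → q = 6.1×1.26×0.635 = 4.881 m³/s
Panel 4-5: Δb = 7.9 m, d̄ = (1.63+1.50)/2 = 1.565, v̄ = (0.76+0.68)/2 = 0.72 → q = 7.9×1.565×0.72 = 8.902 m³/s
Panel 5-6: Δb = 5.5 m, d̄ = (1.50+0.00)/2 = 0.75, v̄ = (0.68+0.00)/2 = 0.34 → q = 5.5×0.75×0.34 = 1.403 m³/s
Q = Σ q = 16.32 m³/s
= 16.32 × 3600 = 58750 m³/h

58700 m³/h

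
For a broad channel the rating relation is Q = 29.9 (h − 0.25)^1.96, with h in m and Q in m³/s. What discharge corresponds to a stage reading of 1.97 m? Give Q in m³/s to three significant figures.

86.6 m³/s

Q = 29.9 × (1.97 − 0.25)^1.96 = 29.9 × 1.72^1.96 = 86.56 m³/s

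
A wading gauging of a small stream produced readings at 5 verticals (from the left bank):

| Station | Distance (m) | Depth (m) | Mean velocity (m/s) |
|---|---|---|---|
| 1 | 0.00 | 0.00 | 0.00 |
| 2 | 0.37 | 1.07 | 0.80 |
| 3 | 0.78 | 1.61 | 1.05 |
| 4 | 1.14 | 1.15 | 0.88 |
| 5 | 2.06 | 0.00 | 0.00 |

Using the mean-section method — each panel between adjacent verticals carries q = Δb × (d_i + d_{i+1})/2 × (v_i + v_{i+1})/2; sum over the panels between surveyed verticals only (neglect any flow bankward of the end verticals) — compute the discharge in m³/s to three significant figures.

1.30 m³/s

Panel 1-2: Δb = 0.37 m, d̄ = (0.00+1.07)/2 = 0.535, v̄ = (0.00+0.80)/2 = 0.4 → q = 0.37×0.535×0.4 = 0.07918 m³/s
Panel 2-3: Δb = 0.41 m, d̄ = (1.07+1.61)/2 = 1.34, v̄ = (0.80+1.05)/2 = 0.925 → q = 0.41×1.34×0.925 = 0.5082 m³/s
Panel 3-4: Δb = 0.36 m, d̄ = (1.61+1.15)/2 = 1.38, v̄ = (1.05+0.88)/2 = 0.965 → q = 0.36×1.38×0.965 = 0.4794 m³/s
Panel 4-5: Δb = 0.92 m, d̄ = (1.15+0.00)/2 = 0.575, v̄ = (0.88+0.00)/2 = 0.44 → q = 0.92×0.575×0.44 = 0.2328 m³/s
Q = Σ q = 1.300 m³/s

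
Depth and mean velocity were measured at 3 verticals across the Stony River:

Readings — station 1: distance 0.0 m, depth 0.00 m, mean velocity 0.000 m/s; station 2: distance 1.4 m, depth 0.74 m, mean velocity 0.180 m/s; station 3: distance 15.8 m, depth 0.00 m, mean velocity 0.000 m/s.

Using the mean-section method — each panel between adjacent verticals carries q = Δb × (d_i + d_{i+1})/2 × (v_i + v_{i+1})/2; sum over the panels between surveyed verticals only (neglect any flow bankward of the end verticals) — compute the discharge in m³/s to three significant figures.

0.526 m³/s

Panel 1-2: Δb = 1.4 m, d̄ = (0.00+0.74)/2 = 0.37, v̄ = (0.000+0.180)/2 = 0.09 → q = 1.4×0.37×0.09 = 0.04662 m³/s
Panel 2-3: Δb = 14.4 m, d̄ = (0.74+0.00)/2 = 0.37, v̄ = (0.180+0.000)/2 = 0.09 → q = 14.4×0.37×0.09 = 0.4795 m³/s
Q = Σ q = 0.5261 m³/s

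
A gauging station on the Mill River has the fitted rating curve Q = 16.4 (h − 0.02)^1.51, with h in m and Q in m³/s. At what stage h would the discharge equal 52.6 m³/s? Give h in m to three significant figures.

h − h₀ = (Q/C)^(1/b) = (52.6/16.4)^(1/1.51) = 2.164 m
h = 0.02 + 2.164 = 2.184 m

2.18 m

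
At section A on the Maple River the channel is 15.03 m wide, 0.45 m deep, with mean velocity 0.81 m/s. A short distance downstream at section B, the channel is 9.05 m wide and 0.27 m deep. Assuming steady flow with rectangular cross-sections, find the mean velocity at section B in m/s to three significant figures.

2.24 m/s

Q = A₁V₁ = (15.03×0.45) × 0.81 = 5.478 m³/s
A₂ = 9.05 × 0.27 = 2.444 m²
V₂ = Q/A₂ = 5.478/2.444 = 2.242 m/s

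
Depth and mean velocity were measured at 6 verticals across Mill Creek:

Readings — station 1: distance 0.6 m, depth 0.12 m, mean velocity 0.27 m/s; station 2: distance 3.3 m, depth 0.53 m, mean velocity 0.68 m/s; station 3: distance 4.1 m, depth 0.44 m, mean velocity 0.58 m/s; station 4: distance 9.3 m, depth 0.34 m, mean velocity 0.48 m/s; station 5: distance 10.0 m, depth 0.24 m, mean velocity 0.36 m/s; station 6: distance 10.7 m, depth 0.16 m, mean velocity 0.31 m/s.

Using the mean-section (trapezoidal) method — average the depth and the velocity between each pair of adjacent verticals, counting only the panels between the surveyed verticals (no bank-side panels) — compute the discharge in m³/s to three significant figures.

Panel 1-2: Δb = 2.7 m, d̄ = (0.12+0.53)/2 = 0.325, v̄ = (0.27+0.68)/2 = 0.475 → q = 2.7×0.325×0.475 = 0.4168 m³/s
Panel 2-3: Δb = 0.8 m, d̄ = (0.53+0.44)/2 = 0.485, v̄ = (0.68+0.58)/2 = 0.63 → q = 0.8×0.485×0.63 = 0.2444 m³/s
Panel 3-4: Δb = 5.2 m, d̄ = (0.44+0.34)/2 = 0.39, v̄ = (0.58+0.48)/2 = 0.53 → q = 5.2×0.39×0.53 = 1.075 m³/s
Panel 4-5: Δb = 0.7 m, d̄ = (0.34+0.24)/2 = 0.29, v̄ = (0.48+0.36)/2 = 0.42 → q = 0.7×0.29×0.42 = 0.08526 m³/s
Panel 5-6: Δb = 0.7 m, d̄ = (0.24+0.16)/2 = 0.2, v̄ = (0.36+0.31)/2 = 0.335 → q = 0.7×0.2×0.335 = 0.04690 m³/s
Q = Σ q = 1.868 m³/s

1.87 m³/s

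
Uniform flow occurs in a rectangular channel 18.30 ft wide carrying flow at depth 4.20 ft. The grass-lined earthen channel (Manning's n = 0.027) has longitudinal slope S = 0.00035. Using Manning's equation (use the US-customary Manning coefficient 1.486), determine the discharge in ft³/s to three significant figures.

160 ft³/s

A = b·y = 18.30 × 4.20 = 76.86 ft²
P = b + 2y = 18.30 + 2×4.20 = 26.70 ft
R = A/P = 76.86/26.70 = 2.879 ft
Q = (1.486/n)·A·R^(2/3)·S^(1/2) = (1.486/0.027) × 76.86 × 2.879^(2/3) × 0.00035^(1/2) = 160.1 ft³/s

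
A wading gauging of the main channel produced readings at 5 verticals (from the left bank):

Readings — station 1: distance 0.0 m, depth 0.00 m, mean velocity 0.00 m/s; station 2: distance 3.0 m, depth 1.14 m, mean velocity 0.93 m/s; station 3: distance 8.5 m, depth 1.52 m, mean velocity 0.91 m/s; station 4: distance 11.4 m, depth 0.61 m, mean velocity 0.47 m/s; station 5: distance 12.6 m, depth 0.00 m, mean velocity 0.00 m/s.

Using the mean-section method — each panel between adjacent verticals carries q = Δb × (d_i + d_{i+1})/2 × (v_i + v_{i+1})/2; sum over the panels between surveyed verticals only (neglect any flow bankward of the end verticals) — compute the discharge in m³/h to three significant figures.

35100 m³/h

Panel 1-2: Δb = 3 m, d̄ = (0.00+1.14)/2 = 0.57, v̄ = (0.00+0.93)/2 = 0.465 → q = 3×0.57×0.465 = 0.7952 m³/s
Panel 2-3: Δb = 5.5 m, d̄ = (1.14+1.52)/2 = 1.33, v̄ = (0.93+0.91)/2 = 0.92 → q = 5.5×1.33×0.92 = 6.730 m³/s
Panel 3-4: Δb = 2.9 m, d̄ = (1.52+0.61)/2 = 1.065, v̄ = (0.91+0.47)/2 = 0.69 → q = 2.9×1.065×0.69 = 2.131 m³/s
Panel 4-5: Δb = 1.2 m, d̄ = (0.61+0.00)/2 = 0.305, v̄ = (0.47+0.00)/2 = 0.235 → q = 1.2×0.305×0.235 = 0.08601 m³/s
Q = Σ q = 9.742 m³/s
= 9.742 × 3600 = 35070 m³/h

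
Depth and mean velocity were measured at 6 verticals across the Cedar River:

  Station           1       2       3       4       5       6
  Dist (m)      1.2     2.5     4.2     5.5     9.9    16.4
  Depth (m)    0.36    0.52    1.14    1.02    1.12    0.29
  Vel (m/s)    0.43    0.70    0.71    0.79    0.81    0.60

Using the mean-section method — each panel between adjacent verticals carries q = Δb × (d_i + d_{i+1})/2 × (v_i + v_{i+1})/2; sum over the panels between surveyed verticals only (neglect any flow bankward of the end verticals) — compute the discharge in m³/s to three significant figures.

9.37 m³/s

Panel 1-2: Δb = 1.3 m, d̄ = (0.36+0.52)/2 = 0.44, v̄ = (0.43+0.70)/2 = 0.565 → q = 1.3×0.44×0.565 = 0.3232 m³/s
Panel 2-3: Δb = 1.7 m, d̄ = (0.52+1.14)/2 = 0.83, v̄ = (0.70+0.71)/2 = 0.705 → q = 1.7×0.83×0.705 = 0.9948 m³/s
Panel 3-4: Δb = 1.3 m, d̄ = (1.14+1.02)/2 = 1.08, v̄ = (0.71+0.79)/2 = 0.75 → q = 1.3×1.08×0.75 = 1.053 m³/s
Panel 4-5: Δb = 4.4 m, d̄ = (1.02+1.12)/2 = 1.07, v̄ = (0.79+0.81)/2 = 0.8 → q = 4.4×1.07×0.8 = 3.766 m³/s
Panel 5-6: Δb = 6.5 m, d̄ = (1.12+0.29)/2 = 0.705, v̄ = (0.81+0.60)/2 = 0.705 → q = 6.5×0.705×0.705 = 3.231 m³/s
Q = Σ q = 9.368 m³/s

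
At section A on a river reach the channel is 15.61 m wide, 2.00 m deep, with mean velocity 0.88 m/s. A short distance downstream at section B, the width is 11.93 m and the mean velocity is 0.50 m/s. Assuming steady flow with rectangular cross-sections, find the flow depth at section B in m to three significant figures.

4.61 m

Q = A₁V₁ = (15.61×2.00) × 0.88 = 27.47 m³/s
d₂ = Q/(b₂ V₂) = 27.47/(11.93×0.50) = 4.606 m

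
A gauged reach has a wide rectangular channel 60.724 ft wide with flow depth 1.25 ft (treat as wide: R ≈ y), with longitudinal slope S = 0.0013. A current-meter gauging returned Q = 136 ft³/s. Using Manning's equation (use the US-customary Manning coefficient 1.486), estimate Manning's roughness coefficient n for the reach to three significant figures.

0.0347

A = b·y = 60.724 × 1.25 = 75.91 ft²
Wide channel: R ≈ y = 1.25 ft
n = (1.486/Q)·A·R^(2/3)·S^(1/2) = (1.486/136) × 75.91 × 1.160 × 0.03606 = 0.03470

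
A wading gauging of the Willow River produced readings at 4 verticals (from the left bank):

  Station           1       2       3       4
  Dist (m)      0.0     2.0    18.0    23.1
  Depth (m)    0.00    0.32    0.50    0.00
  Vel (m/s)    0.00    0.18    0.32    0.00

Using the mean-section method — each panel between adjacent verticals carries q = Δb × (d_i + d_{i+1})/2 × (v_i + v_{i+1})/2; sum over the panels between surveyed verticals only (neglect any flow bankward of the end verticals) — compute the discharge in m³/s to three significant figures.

1.87 m³/s

Panel 1-2: Δb = 2 m, d̄ = (0.00+0.32)/2 = 0.16, v̄ = (0.00+0.18)/2 = 0.09 → q = 2×0.16×0.09 = 0.02880 m³/s
Panel 2-3: Δb = 16 m, d̄ = (0.32+0.50)/2 = 0.41, v̄ = (0.18+0.32)/2 = 0.25 → q = 16×0.41×0.25 = 1.640 m³/s
Panel 3-4: Δb = 5.1 m, d̄ = (0.50+0.00)/2 = 0.25, v̄ = (0.32+0.00)/2 = 0.16 → q = 5.1×0.25×0.16 = 0.2040 m³/s
Q = Σ q = 1.873 m³/s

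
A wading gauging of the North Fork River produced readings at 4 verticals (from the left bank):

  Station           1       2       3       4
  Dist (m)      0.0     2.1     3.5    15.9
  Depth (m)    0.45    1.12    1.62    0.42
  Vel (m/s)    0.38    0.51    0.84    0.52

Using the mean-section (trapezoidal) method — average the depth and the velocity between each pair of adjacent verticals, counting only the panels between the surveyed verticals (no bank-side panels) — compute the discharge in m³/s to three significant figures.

10.6 m³/s

Panel 1-2: Δb = 2.1 m, d̄ = (0.45+1.12)/2 = 0.785, v̄ = (0.38+0.51)/2 = 0.445 → q = 2.1×0.785×0.445 = 0.7336 m³/s
Panel 2-3: Δb = 1.4 m, d̄ = (1.12+1.62)/2 = 1.37, v̄ = (0.51+0.84)/2 = 0.675 → q = 1.4×1.37×0.675 = 1.295 m³/s
Panel 3-4: Δb = 12.4 m, d̄ = (1.62+0.42)/2 = 1.02, v̄ = (0.84+0.52)/2 = 0.68 → q = 12.4×1.02×0.68 = 8.601 m³/s
Q = Σ q = 10.63 m³/s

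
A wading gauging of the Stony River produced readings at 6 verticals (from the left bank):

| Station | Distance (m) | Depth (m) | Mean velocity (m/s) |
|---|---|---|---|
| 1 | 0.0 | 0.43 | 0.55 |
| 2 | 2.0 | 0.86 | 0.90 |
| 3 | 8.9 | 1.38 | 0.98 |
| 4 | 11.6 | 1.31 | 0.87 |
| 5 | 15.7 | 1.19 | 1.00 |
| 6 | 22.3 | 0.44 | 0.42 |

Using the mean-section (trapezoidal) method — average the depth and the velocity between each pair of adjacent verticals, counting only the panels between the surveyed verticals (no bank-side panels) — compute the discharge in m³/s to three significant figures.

Panel 1-2: Δb = 2 m, d̄ = (0.43+0.86)/2 = 0.645, v̄ = (0.55+0.90)/2 = 0.725 → q = 2×0.645×0.725 = 0.9353 m³/s
Panel 2-3: Δb = 6.9 m, d̄ = (0.86+1.38)/2 = 1.12, v̄ = (0.90+0.98)/2 = 0.94 → q = 6.9×1.12×0.94 = 7.264 m³/s
Panel 3-4: Δb = 2.7 m, d̄ = (1.38+1.31)/2 = 1.345, v̄ = (0.98+0.87)/2 = 0.925 → q = 2.7×1.345×0.925 = 3.359 m³/s
Panel 4-5: Δb = 4.1 m, d̄ = (1.31+1.19)/2 = 1.25, v̄ = (0.87+1.00)/2 = 0.935 → q = 4.1×1.25×0.935 = 4.792 m³/s
Panel 5-6: Δb = 6.6 m, d̄ = (1.19+0.44)/2 = 0.815, v̄ = (1.00+0.42)/2 = 0.71 → q = 6.6×0.815×0.71 = 3.819 m³/s
Q = Σ q = 20.17 m³/s

20.2 m³/s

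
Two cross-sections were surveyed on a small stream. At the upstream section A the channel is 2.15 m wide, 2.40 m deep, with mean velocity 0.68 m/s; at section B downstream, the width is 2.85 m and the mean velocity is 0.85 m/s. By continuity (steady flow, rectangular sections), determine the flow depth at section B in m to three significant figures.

1.45 m

Q = A₁V₁ = (2.15×2.40) × 0.68 = 3.509 m³/s
d₂ = Q/(b₂ V₂) = 3.509/(2.85×0.85) = 1.448 m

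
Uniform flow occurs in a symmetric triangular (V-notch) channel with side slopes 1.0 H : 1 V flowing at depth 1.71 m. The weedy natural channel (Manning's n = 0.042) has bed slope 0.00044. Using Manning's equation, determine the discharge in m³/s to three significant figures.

A = z·y² = 1.0×1.71² = 2.924 m²
P = 2y√(1+z²) = 2×1.71×√(1+1.0²) = 4.837 m
R = A/P = 2.924/4.837 = 0.6046 m
Q = (1/n)·A·R^(2/3)·S^(1/2) = (1/0.042) × 2.924 × 0.6046^(2/3) × 0.00044^(1/2) = 1.044 m³/s

1.04 m³/s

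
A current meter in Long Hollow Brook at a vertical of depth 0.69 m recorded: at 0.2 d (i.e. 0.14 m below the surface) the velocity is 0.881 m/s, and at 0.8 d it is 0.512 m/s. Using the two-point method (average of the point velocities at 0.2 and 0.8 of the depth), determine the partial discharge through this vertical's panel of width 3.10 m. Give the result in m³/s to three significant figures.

v̄ = (0.881 + 0.512) / 2 = 0.6965 m/s
q = v̄ × d × w = 0.6965 × 0.69 × 3.10 = 1.490 m³/s

1.49 m³/s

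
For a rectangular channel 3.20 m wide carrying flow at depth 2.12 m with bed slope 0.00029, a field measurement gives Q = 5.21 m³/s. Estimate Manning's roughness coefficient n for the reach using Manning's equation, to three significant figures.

A = b·y = 3.20 × 2.12 = 6.784 m²
P = b + 2y = 3.20 + 2×2.12 = 7.440 m
R = A/P = 6.784/7.440 = 0.9118 m
n = (1/Q)·A·R^(2/3)·S^(1/2) = (1/5.21) × 6.784 × 0.9403 × 0.01703 = 0.02085

0.0209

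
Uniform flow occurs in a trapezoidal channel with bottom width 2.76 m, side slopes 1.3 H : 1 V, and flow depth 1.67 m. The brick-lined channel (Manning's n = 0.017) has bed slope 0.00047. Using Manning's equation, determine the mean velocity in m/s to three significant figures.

1.27 m/s

A = (b + z·y)·y = (2.76 + 1.3×1.67)×1.67 = 8.235 m²
P = b + 2y√(1+z²) = 2.76 + 2×1.67×√(1+1.3²) = 8.238 m
R = A/P = 8.235/8.238 = 0.9996 m
Q = (1/n)·A·R^(2/3)·S^(1/2) = (1/0.017) × 8.235 × 0.9996^(2/3) × 0.00047^(1/2) = 10.50 m³/s
V = Q/A = 10.50/8.235 = 1.275 m/s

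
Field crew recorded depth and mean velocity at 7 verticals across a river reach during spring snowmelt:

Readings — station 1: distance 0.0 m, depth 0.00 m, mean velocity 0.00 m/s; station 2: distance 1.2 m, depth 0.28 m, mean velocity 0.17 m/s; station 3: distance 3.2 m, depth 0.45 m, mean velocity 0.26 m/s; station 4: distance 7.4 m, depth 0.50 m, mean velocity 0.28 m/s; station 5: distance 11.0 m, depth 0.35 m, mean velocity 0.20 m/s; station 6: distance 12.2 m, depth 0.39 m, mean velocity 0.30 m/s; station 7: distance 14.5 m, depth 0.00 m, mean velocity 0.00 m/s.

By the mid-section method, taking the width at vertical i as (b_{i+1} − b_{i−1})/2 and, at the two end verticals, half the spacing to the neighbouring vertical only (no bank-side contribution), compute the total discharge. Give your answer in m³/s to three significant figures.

1.36 m³/s

w_2 = (3.2 − 0.0)/2 = 1.6 m; q_2 = 0.17 × 0.28 × 1.6 = 0.07616 m³/s
w_3 = (7.4 − 1.2)/2 = 3.1 m; q_3 = 0.26 × 0.45 × 3.1 = 0.3627 m³/s
w_4 = (11.0 − 3.2)/2 = 3.9 m; q_4 = 0.28 × 0.50 × 3.9 = 0.5460 m³/s
w_5 = (12.2 − 7.4)/2 = 2.4 m; q_5 = 0.20 × 0.35 × 2.4 = 0.1680 m³/s
w_6 = (14.5 − 11.0)/2 = 1.75 m; q_6 = 0.30 × 0.39 × 1.75 = 0.2048 m³/s
Stations 1, 7 contribute zero (depth or velocity is 0).
Q = Σ qᵢ = 1.358 m³/s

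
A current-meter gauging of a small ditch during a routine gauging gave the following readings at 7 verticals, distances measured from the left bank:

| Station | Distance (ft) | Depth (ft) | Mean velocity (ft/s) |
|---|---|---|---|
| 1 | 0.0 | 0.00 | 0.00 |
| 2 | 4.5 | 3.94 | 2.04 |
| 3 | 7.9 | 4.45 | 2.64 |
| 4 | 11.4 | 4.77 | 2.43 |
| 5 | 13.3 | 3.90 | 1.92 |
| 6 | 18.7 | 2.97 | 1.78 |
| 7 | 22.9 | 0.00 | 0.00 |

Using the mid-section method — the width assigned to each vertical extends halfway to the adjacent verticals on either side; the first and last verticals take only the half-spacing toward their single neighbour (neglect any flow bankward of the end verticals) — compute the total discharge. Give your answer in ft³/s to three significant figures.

w_2 = (7.9 − 0.0)/2 = 3.95 ft; q_2 = 2.04 × 3.94 × 3.95 = 31.75 ft³/s
w_3 = (11.4 − 4.5)/2 = 3.45 ft; q_3 = 2.64 × 4.45 × 3.45 = 40.53 ft³/s
w_4 = (13.3 − 7.9)/2 = 2.7 ft; q_4 = 2.43 × 4.77 × 2.7 = 31.30 ft³/s
w_5 = (18.7 − 11.4)/2 = 3.65 ft; q_5 = 1.92 × 3.90 × 3.65 = 27.33 ft³/s
w_6 = (22.9 − 13.3)/2 = 4.8 ft; q_6 = 1.78 × 2.97 × 4.8 = 25.38 ft³/s
Stations 1, 7 contribute zero (depth or velocity is 0).
Q = Σ qᵢ = 156.3 ft³/s

156 ft³/s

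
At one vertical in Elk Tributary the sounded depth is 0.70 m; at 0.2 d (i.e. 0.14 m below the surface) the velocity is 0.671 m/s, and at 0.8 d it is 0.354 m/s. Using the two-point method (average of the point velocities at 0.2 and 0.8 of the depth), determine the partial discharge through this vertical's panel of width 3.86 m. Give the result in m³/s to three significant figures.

v̄ = (0.671 + 0.354) / 2 = 0.5125 m/s
q = v̄ × d × w = 0.5125 × 0.70 × 3.86 = 1.385 m³/s

1.38 m³/s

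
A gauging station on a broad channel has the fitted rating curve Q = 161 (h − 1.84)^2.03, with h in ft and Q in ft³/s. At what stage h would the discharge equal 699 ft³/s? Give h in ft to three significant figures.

h − h₀ = (Q/C)^(1/b) = (699/161)^(1/2.03) = 2.061 ft
h = 1.84 + 2.061 = 3.901 ft

3.90 ft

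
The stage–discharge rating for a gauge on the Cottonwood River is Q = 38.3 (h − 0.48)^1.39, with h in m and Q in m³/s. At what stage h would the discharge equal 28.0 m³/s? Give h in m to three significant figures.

1.28 m

h − h₀ = (Q/C)^(1/b) = (28.0/38.3)^(1/1.39) = 0.7982 m
h = 0.48 + 0.7982 = 1.278 m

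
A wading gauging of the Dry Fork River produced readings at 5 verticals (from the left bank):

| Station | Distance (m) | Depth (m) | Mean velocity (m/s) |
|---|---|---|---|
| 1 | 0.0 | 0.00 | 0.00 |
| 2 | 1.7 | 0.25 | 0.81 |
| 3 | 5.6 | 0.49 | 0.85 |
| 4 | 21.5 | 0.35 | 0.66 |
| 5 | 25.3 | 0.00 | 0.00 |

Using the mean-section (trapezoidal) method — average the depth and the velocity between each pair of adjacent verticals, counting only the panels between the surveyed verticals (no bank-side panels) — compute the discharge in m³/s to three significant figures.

6.55 m³/s

Panel 1-2: Δb = 1.7 m, d̄ = (0.00+0.25)/2 = 0.125, v̄ = (0.00+0.81)/2 = 0.405 → q = 1.7×0.125×0.405 = 0.08606 m³/s
Panel 2-3: Δb = 3.9 m, d̄ = (0.25+0.49)/2 = 0.37, v̄ = (0.81+0.85)/2 = 0.83 → q = 3.9×0.37×0.83 = 1.198 m³/s
Panel 3-4: Δb = 15.9 m, d̄ = (0.49+0.35)/2 = 0.42, v̄ = (0.85+0.66)/2 = 0.755 → q = 15.9×0.42×0.755 = 5.042 m³/s
Panel 4-5: Δb = 3.8 m, d̄ = (0.35+0.00)/2 = 0.175, v̄ = (0.66+0.00)/2 = 0.33 → q = 3.8×0.175×0.33 = 0.2195 m³/s
Q = Σ q = 6.545 m³/s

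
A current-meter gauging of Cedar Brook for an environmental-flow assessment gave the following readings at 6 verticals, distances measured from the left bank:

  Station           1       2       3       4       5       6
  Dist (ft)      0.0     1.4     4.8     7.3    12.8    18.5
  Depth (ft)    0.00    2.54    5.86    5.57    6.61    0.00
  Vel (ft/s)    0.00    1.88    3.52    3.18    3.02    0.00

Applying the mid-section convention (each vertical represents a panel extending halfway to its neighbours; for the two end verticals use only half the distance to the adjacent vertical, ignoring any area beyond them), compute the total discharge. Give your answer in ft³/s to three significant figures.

255 ft³/s

w_2 = (4.8 − 0.0)/2 = 2.4 ft; q_2 = 1.88 × 2.54 × 2.4 = 11.46 ft³/s
w_3 = (7.3 − 1.4)/2 = 2.95 ft; q_3 = 3.52 × 5.86 × 2.95 = 60.85 ft³/s
w_4 = (12.8 − 4.8)/2 = 4 ft; q_4 = 3.18 × 5.57 × 4 = 70.85 ft³/s
w_5 = (18.5 − 7.3)/2 = 5.6 ft; q_5 = 3.02 × 6.61 × 5.6 = 111.8 ft³/s
Stations 1, 6 contribute zero (depth or velocity is 0).
Q = Σ qᵢ = 254.9 ft³/s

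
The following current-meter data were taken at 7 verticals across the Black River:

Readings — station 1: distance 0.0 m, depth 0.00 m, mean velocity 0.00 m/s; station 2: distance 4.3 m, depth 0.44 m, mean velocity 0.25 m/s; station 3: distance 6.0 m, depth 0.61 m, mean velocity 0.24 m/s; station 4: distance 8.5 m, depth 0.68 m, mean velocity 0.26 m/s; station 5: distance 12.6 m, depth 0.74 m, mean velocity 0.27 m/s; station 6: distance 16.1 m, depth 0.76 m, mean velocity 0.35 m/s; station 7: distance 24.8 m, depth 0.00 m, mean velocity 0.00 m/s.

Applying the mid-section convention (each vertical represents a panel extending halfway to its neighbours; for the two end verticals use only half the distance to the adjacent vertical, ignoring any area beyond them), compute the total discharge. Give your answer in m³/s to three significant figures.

w_2 = (6.0 − 0.0)/2 = 3 m; q_2 = 0.25 × 0.44 × 3 = 0.3300 m³/s
w_3 = (8.5 − 4.3)/2 = 2.1 m; q_3 = 0.24 × 0.61 × 2.1 = 0.3074 m³/s
w_4 = (12.6 − 6.0)/2 = 3.3 m; q_4 = 0.26 × 0.68 × 3.3 = 0.5834 m³/s
w_5 = (16.1 − 8.5)/2 = 3.8 m; q_5 = 0.27 × 0.74 × 3.8 = 0.7592 m³/s
w_6 = (24.8 − 12.6)/2 = 6.1 m; q_6 = 0.35 × 0.76 × 6.1 = 1.623 m³/s
Stations 1, 7 contribute zero (depth or velocity is 0).
Q = Σ qᵢ = 3.603 m³/s

3.60 m³/s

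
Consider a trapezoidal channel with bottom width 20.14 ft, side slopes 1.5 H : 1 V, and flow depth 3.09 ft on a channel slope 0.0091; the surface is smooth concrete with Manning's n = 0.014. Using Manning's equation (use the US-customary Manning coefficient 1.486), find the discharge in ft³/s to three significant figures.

1410 ft³/s

A = (b + z·y)·y = (20.14 + 1.5×3.09)×3.09 = 76.55 ft²
P = b + 2y√(1+z²) = 20.14 + 2×3.09×√(1+1.5²) = 31.28 ft
R = A/P = 76.55/31.28 = 2.447 ft
Q = (1.486/n)·A·R^(2/3)·S^(1/2) = (1.486/0.014) × 76.55 × 2.447^(2/3) × 0.0091^(1/2) = 1408 ft³/s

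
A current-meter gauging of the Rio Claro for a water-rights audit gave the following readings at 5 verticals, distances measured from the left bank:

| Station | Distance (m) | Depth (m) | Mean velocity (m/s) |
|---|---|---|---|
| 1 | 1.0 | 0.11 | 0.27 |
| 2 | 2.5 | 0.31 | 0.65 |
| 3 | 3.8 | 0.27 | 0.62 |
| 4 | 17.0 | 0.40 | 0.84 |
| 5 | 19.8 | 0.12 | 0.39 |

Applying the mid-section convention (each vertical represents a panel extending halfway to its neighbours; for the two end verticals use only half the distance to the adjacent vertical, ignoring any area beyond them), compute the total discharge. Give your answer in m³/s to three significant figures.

4.27 m³/s

w_1 = (2.5 − 1.0)/2 = 0.75 m; q_1 = 0.27 × 0.11 × 0.75 = 0.02228 m³/s
w_2 = (3.8 − 1.0)/2 = 1.4 m; q_2 = 0.65 × 0.31 × 1.4 = 0.2821 m³/s
w_3 = (17.0 − 2.5)/2 = 7.25 m; q_3 = 0.62 × 0.27 × 7.25 = 1.214 m³/s
w_4 = (19.8 − 3.8)/2 = 8 m; q_4 = 0.84 × 0.40 × 8 = 2.688 m³/s
w_5 = (19.8 − 17.0)/2 = 1.4 m; q_5 = 0.39 × 0.12 × 1.4 = 0.06552 m³/s
Q = Σ qᵢ = 4.272 m³/s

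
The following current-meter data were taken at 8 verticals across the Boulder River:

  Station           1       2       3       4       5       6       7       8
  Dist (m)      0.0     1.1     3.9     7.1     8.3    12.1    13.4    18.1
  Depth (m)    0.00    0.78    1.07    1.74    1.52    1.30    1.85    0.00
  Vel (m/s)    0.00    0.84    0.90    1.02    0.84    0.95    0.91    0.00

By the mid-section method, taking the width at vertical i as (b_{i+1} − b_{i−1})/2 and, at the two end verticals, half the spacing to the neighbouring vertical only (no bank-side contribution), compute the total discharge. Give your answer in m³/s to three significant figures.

19.5 m³/s

w_2 = (3.9 − 0.0)/2 = 1.95 m; q_2 = 0.84 × 0.78 × 1.95 = 1.278 m³/s
w_3 = (7.1 − 1.1)/2 = 3 m; q_3 = 0.90 × 1.07 × 3 = 2.889 m³/s
w_4 = (8.3 − 3.9)/2 = 2.2 m; q_4 = 1.02 × 1.74 × 2.2 = 3.905 m³/s
w_5 = (12.1 − 7.1)/2 = 2.5 m; q_5 = 0.84 × 1.52 × 2.5 = 3.192 m³/s
w_6 = (13.4 − 8.3)/2 = 2.55 m; q_6 = 0.95 × 1.30 × 2.55 = 3.149 m³/s
w_7 = (18.1 − 12.1)/2 = 3 m; q_7 = 0.91 × 1.85 × 3 = 5.051 m³/s
Stations 1, 8 contribute zero (depth or velocity is 0).
Q = Σ qᵢ = 19.46 m³/s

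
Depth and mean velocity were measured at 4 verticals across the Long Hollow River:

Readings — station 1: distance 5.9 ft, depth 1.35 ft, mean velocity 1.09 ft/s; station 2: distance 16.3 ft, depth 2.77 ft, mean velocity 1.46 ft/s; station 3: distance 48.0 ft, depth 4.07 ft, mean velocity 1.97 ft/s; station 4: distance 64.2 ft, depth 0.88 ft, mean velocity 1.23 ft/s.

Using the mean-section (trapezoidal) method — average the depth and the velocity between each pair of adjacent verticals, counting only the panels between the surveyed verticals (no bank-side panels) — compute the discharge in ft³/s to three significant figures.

Panel 1-2: Δb = 10.4 ft, d̄ = (1.35+2.77)/2 = 2.06, v̄ = (1.09+1.46)/2 = 1.275 → q = 10.4×2.06×1.275 = 27.32 ft³/s
Panel 2-3: Δb = 31.7 ft, d̄ = (2.77+4.07)/2 = 3.42, v̄ = (1.46+1.97)/2 = 1.715 → q = 31.7×3.42×1.715 = 185.9 ft³/s
Panel 3-4: Δb = 16.2 ft, d̄ = (4.07+0.88)/2 = 2.475, v̄ = (1.97+1.23)/2 = 1.6 → q = 16.2×2.475×1.6 = 64.15 ft³/s
Q = Σ q = 277.4 ft³/s

277 ft³/s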